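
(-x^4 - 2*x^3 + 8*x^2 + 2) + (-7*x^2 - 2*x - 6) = -x^4 - 2*x^3 + x^2 - 2*x - 4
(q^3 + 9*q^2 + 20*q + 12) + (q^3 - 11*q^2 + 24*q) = 2*q^3 - 2*q^2 + 44*q + 12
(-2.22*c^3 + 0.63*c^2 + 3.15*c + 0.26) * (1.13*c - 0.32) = -2.5086*c^4 + 1.4223*c^3 + 3.3579*c^2 - 0.7142*c - 0.0832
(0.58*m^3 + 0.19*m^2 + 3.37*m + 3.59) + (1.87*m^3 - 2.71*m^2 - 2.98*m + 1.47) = 2.45*m^3 - 2.52*m^2 + 0.39*m + 5.06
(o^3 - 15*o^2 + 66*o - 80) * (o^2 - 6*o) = o^5 - 21*o^4 + 156*o^3 - 476*o^2 + 480*o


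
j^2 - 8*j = j*(j - 8)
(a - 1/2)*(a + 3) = a^2 + 5*a/2 - 3/2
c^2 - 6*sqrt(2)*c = c*(c - 6*sqrt(2))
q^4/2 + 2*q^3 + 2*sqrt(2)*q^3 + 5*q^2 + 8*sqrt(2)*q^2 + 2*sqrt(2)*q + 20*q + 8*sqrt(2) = (q/2 + sqrt(2)/2)*(q + 4)*(q + sqrt(2))*(q + 2*sqrt(2))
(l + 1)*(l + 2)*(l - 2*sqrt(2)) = l^3 - 2*sqrt(2)*l^2 + 3*l^2 - 6*sqrt(2)*l + 2*l - 4*sqrt(2)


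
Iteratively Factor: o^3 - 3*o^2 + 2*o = (o - 2)*(o^2 - o) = (o - 2)*(o - 1)*(o)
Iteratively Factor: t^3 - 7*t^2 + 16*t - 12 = (t - 3)*(t^2 - 4*t + 4) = (t - 3)*(t - 2)*(t - 2)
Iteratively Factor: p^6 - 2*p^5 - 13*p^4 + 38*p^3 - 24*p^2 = (p - 1)*(p^5 - p^4 - 14*p^3 + 24*p^2) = (p - 2)*(p - 1)*(p^4 + p^3 - 12*p^2) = (p - 2)*(p - 1)*(p + 4)*(p^3 - 3*p^2) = (p - 3)*(p - 2)*(p - 1)*(p + 4)*(p^2) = p*(p - 3)*(p - 2)*(p - 1)*(p + 4)*(p)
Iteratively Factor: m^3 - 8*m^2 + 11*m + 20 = (m - 5)*(m^2 - 3*m - 4) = (m - 5)*(m + 1)*(m - 4)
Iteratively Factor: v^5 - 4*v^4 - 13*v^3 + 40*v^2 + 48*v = (v + 3)*(v^4 - 7*v^3 + 8*v^2 + 16*v) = v*(v + 3)*(v^3 - 7*v^2 + 8*v + 16) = v*(v - 4)*(v + 3)*(v^2 - 3*v - 4) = v*(v - 4)*(v + 1)*(v + 3)*(v - 4)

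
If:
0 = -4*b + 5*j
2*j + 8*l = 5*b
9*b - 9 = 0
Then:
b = 1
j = 4/5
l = 17/40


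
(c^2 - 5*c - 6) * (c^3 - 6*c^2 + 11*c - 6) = c^5 - 11*c^4 + 35*c^3 - 25*c^2 - 36*c + 36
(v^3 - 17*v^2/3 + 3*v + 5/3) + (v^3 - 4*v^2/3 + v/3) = 2*v^3 - 7*v^2 + 10*v/3 + 5/3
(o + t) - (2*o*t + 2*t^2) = -2*o*t + o - 2*t^2 + t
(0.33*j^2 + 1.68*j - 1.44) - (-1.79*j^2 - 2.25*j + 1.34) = 2.12*j^2 + 3.93*j - 2.78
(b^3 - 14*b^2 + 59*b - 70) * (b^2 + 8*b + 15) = b^5 - 6*b^4 - 38*b^3 + 192*b^2 + 325*b - 1050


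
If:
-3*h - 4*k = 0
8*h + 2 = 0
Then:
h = -1/4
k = 3/16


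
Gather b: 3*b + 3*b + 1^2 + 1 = 6*b + 2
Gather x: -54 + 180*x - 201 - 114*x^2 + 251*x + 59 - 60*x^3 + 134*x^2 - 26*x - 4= -60*x^3 + 20*x^2 + 405*x - 200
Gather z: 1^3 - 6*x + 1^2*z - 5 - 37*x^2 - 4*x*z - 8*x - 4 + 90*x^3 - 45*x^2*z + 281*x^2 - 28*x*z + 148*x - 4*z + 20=90*x^3 + 244*x^2 + 134*x + z*(-45*x^2 - 32*x - 3) + 12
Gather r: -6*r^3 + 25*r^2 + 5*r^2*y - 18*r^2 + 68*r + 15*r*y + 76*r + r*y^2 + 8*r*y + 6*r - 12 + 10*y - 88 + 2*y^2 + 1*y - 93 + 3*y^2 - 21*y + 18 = -6*r^3 + r^2*(5*y + 7) + r*(y^2 + 23*y + 150) + 5*y^2 - 10*y - 175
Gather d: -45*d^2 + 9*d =-45*d^2 + 9*d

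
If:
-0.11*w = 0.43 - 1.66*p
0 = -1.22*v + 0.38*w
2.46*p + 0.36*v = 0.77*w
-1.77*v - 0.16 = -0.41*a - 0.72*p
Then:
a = 1.52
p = 0.34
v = 0.40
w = 1.29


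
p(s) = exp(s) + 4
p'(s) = exp(s)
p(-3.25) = 4.04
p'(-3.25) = 0.04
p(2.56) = 16.94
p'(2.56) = 12.94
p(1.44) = 8.22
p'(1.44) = 4.22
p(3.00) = 24.09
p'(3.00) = 20.09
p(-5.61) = 4.00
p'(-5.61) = 0.00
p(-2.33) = 4.10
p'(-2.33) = 0.10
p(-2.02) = 4.13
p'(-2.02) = 0.13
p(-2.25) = 4.11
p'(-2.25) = 0.11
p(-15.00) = 4.00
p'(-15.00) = 0.00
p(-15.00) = 4.00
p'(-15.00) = 0.00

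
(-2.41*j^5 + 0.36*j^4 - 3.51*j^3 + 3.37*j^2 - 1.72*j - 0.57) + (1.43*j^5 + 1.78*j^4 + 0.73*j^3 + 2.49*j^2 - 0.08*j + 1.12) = -0.98*j^5 + 2.14*j^4 - 2.78*j^3 + 5.86*j^2 - 1.8*j + 0.55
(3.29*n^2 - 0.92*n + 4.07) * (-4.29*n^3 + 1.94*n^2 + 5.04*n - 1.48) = -14.1141*n^5 + 10.3294*n^4 - 2.6635*n^3 - 1.6102*n^2 + 21.8744*n - 6.0236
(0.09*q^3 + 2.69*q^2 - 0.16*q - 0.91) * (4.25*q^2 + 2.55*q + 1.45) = 0.3825*q^5 + 11.662*q^4 + 6.31*q^3 - 0.375*q^2 - 2.5525*q - 1.3195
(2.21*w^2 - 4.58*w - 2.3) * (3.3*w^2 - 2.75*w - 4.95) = 7.293*w^4 - 21.1915*w^3 - 5.9345*w^2 + 28.996*w + 11.385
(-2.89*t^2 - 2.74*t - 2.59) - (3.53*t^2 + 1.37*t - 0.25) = -6.42*t^2 - 4.11*t - 2.34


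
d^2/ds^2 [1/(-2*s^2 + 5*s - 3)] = 2*(4*s^2 - 10*s - (4*s - 5)^2 + 6)/(2*s^2 - 5*s + 3)^3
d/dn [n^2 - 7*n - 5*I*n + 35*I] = 2*n - 7 - 5*I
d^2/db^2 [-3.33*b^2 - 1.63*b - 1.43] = -6.66000000000000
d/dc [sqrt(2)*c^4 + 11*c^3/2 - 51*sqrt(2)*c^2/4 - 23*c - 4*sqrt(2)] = 4*sqrt(2)*c^3 + 33*c^2/2 - 51*sqrt(2)*c/2 - 23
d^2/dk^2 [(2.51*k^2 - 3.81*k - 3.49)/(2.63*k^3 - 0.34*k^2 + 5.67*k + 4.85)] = (34.722838*k^6 - 158.120334*k^5 - 493.814586*k^4 - 275.869256*k^3 + 293.335362*k^2 + 269.772162*k + 91.719798)/(18.191447*k^9 - 7.055238*k^8 + 118.568553*k^7 + 70.180907*k^6 + 229.599957*k^5 + 402.832212*k^4 + 311.777808*k^3 + 443.773545*k^2 + 400.117725*k + 114.084125)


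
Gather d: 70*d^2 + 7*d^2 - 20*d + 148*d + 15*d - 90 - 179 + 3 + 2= 77*d^2 + 143*d - 264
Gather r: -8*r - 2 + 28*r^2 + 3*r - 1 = 28*r^2 - 5*r - 3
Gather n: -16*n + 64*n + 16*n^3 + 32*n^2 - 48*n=16*n^3 + 32*n^2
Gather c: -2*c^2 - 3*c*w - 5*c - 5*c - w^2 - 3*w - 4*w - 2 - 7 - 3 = -2*c^2 + c*(-3*w - 10) - w^2 - 7*w - 12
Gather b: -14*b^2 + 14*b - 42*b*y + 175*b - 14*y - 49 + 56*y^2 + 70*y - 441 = -14*b^2 + b*(189 - 42*y) + 56*y^2 + 56*y - 490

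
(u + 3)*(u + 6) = u^2 + 9*u + 18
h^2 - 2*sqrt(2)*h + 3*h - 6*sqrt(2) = (h + 3)*(h - 2*sqrt(2))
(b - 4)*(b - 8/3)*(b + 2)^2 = b^4 - 8*b^3/3 - 12*b^2 + 16*b + 128/3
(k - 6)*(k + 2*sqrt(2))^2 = k^3 - 6*k^2 + 4*sqrt(2)*k^2 - 24*sqrt(2)*k + 8*k - 48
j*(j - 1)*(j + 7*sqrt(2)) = j^3 - j^2 + 7*sqrt(2)*j^2 - 7*sqrt(2)*j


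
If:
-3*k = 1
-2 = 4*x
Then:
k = -1/3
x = -1/2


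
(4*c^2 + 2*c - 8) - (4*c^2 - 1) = 2*c - 7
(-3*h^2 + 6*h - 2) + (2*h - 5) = -3*h^2 + 8*h - 7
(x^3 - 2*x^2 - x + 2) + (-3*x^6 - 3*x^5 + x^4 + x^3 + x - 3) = -3*x^6 - 3*x^5 + x^4 + 2*x^3 - 2*x^2 - 1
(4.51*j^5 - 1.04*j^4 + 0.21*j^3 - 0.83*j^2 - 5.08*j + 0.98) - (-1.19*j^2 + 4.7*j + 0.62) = 4.51*j^5 - 1.04*j^4 + 0.21*j^3 + 0.36*j^2 - 9.78*j + 0.36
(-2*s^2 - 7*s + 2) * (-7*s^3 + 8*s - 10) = 14*s^5 + 49*s^4 - 30*s^3 - 36*s^2 + 86*s - 20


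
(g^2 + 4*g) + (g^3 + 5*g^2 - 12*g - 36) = g^3 + 6*g^2 - 8*g - 36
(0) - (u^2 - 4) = 4 - u^2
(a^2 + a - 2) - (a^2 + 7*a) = -6*a - 2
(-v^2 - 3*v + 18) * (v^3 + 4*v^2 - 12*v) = -v^5 - 7*v^4 + 18*v^3 + 108*v^2 - 216*v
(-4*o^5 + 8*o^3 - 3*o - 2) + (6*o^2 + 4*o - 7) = -4*o^5 + 8*o^3 + 6*o^2 + o - 9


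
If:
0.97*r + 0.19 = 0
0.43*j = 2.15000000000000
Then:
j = 5.00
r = -0.20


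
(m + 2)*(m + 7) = m^2 + 9*m + 14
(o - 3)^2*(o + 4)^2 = o^4 + 2*o^3 - 23*o^2 - 24*o + 144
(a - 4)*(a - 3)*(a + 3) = a^3 - 4*a^2 - 9*a + 36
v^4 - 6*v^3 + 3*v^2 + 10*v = v*(v - 5)*(v - 2)*(v + 1)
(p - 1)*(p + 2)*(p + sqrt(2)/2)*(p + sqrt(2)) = p^4 + p^3 + 3*sqrt(2)*p^3/2 - p^2 + 3*sqrt(2)*p^2/2 - 3*sqrt(2)*p + p - 2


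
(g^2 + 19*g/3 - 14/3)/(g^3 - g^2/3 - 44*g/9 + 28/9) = 3*(g + 7)/(3*g^2 + g - 14)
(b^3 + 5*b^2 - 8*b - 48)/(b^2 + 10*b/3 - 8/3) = 3*(b^2 + b - 12)/(3*b - 2)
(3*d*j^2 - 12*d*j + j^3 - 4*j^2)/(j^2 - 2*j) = (3*d*j - 12*d + j^2 - 4*j)/(j - 2)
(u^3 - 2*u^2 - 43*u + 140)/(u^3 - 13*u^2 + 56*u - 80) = (u + 7)/(u - 4)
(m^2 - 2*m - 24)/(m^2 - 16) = (m - 6)/(m - 4)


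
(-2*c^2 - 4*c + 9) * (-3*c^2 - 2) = 6*c^4 + 12*c^3 - 23*c^2 + 8*c - 18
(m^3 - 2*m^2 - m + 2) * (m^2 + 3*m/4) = m^5 - 5*m^4/4 - 5*m^3/2 + 5*m^2/4 + 3*m/2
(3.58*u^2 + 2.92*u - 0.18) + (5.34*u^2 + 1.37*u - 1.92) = 8.92*u^2 + 4.29*u - 2.1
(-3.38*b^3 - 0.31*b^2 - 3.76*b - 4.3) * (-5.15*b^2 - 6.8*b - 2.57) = 17.407*b^5 + 24.5805*b^4 + 30.1586*b^3 + 48.5097*b^2 + 38.9032*b + 11.051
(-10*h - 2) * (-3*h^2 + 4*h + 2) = 30*h^3 - 34*h^2 - 28*h - 4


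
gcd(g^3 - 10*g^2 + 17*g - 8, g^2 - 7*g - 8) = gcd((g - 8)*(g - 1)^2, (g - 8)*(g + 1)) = g - 8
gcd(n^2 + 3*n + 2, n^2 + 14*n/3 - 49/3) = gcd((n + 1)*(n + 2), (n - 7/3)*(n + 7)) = 1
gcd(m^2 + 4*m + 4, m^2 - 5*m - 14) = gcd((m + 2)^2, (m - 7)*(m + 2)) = m + 2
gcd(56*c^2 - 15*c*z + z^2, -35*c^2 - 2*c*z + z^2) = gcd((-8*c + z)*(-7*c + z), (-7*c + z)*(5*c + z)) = -7*c + z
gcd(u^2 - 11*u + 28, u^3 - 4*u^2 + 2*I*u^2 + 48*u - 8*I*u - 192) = u - 4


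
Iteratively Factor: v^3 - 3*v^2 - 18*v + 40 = (v + 4)*(v^2 - 7*v + 10) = (v - 2)*(v + 4)*(v - 5)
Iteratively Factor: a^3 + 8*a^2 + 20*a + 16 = (a + 2)*(a^2 + 6*a + 8) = (a + 2)^2*(a + 4)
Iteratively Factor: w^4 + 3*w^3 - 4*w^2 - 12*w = (w)*(w^3 + 3*w^2 - 4*w - 12) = w*(w - 2)*(w^2 + 5*w + 6) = w*(w - 2)*(w + 3)*(w + 2)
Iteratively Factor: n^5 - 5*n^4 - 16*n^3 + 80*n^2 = (n + 4)*(n^4 - 9*n^3 + 20*n^2) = (n - 4)*(n + 4)*(n^3 - 5*n^2) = n*(n - 4)*(n + 4)*(n^2 - 5*n) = n^2*(n - 4)*(n + 4)*(n - 5)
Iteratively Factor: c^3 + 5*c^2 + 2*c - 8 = (c + 2)*(c^2 + 3*c - 4) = (c - 1)*(c + 2)*(c + 4)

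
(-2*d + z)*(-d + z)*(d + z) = 2*d^3 - d^2*z - 2*d*z^2 + z^3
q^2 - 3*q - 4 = (q - 4)*(q + 1)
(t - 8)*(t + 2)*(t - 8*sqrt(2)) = t^3 - 8*sqrt(2)*t^2 - 6*t^2 - 16*t + 48*sqrt(2)*t + 128*sqrt(2)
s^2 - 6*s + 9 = (s - 3)^2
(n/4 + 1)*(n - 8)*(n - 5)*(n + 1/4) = n^4/4 - 35*n^3/16 - 57*n^2/16 + 157*n/4 + 10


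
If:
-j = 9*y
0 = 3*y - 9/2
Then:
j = -27/2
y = 3/2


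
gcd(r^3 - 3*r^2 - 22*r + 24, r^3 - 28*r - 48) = r^2 - 2*r - 24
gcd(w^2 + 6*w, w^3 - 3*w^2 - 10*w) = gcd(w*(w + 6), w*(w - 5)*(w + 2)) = w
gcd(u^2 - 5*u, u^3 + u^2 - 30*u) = u^2 - 5*u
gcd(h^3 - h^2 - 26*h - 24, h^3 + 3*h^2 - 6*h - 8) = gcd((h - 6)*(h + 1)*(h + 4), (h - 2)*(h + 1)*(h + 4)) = h^2 + 5*h + 4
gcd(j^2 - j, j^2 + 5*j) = j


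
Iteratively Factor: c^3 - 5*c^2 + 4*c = (c - 1)*(c^2 - 4*c) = c*(c - 1)*(c - 4)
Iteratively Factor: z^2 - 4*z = (z - 4)*(z)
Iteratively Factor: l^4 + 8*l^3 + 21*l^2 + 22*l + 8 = (l + 2)*(l^3 + 6*l^2 + 9*l + 4) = (l + 1)*(l + 2)*(l^2 + 5*l + 4) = (l + 1)^2*(l + 2)*(l + 4)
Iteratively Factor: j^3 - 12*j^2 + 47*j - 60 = (j - 4)*(j^2 - 8*j + 15) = (j - 4)*(j - 3)*(j - 5)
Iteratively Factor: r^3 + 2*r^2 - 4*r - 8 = (r + 2)*(r^2 - 4) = (r + 2)^2*(r - 2)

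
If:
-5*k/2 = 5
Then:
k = -2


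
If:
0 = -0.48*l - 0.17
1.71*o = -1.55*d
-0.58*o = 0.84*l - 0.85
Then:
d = -2.18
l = -0.35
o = 1.98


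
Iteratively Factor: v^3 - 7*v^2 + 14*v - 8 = (v - 4)*(v^2 - 3*v + 2) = (v - 4)*(v - 2)*(v - 1)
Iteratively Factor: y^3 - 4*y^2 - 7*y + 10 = (y - 5)*(y^2 + y - 2) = (y - 5)*(y + 2)*(y - 1)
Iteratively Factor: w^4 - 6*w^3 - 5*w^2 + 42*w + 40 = (w + 1)*(w^3 - 7*w^2 + 2*w + 40) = (w + 1)*(w + 2)*(w^2 - 9*w + 20) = (w - 5)*(w + 1)*(w + 2)*(w - 4)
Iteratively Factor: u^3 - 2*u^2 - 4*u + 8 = (u - 2)*(u^2 - 4) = (u - 2)*(u + 2)*(u - 2)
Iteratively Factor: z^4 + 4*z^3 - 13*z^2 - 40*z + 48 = (z - 3)*(z^3 + 7*z^2 + 8*z - 16) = (z - 3)*(z + 4)*(z^2 + 3*z - 4) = (z - 3)*(z + 4)^2*(z - 1)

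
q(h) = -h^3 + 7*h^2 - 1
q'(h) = -3*h^2 + 14*h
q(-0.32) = -0.25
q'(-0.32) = -4.79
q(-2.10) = 39.13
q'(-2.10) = -42.63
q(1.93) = 17.89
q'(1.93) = 15.85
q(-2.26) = 46.30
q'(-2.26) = -46.96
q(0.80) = 2.97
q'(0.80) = 9.28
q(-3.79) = 153.99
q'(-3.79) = -96.15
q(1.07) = 5.79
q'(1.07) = 11.55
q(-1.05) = 7.88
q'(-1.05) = -18.01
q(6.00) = 35.00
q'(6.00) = -24.00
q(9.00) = -163.00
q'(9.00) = -117.00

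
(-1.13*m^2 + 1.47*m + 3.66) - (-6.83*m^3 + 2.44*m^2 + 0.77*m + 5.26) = 6.83*m^3 - 3.57*m^2 + 0.7*m - 1.6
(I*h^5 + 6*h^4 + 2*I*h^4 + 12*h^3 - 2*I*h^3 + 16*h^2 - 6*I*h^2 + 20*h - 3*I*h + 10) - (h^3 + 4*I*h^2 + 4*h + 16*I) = I*h^5 + 6*h^4 + 2*I*h^4 + 11*h^3 - 2*I*h^3 + 16*h^2 - 10*I*h^2 + 16*h - 3*I*h + 10 - 16*I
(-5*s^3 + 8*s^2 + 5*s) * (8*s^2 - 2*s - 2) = -40*s^5 + 74*s^4 + 34*s^3 - 26*s^2 - 10*s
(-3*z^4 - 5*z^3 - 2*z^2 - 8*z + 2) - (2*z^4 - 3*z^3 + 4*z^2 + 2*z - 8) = -5*z^4 - 2*z^3 - 6*z^2 - 10*z + 10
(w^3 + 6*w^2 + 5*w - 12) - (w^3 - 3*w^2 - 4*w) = 9*w^2 + 9*w - 12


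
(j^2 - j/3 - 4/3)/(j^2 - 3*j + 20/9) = 3*(j + 1)/(3*j - 5)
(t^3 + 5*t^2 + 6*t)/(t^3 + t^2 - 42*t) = (t^2 + 5*t + 6)/(t^2 + t - 42)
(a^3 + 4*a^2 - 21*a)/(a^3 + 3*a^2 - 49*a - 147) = a*(a - 3)/(a^2 - 4*a - 21)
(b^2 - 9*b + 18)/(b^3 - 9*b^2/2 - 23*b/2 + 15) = 2*(b - 3)/(2*b^2 + 3*b - 5)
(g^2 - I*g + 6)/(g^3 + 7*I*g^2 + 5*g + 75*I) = (g + 2*I)/(g^2 + 10*I*g - 25)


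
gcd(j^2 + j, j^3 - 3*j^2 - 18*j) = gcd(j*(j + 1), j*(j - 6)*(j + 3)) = j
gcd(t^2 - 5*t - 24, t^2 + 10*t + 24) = 1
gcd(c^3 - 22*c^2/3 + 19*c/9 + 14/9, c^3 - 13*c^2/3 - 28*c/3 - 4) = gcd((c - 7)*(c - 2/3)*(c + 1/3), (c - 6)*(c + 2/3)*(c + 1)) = 1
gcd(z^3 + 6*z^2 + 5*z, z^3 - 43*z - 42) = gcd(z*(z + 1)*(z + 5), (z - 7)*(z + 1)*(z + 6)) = z + 1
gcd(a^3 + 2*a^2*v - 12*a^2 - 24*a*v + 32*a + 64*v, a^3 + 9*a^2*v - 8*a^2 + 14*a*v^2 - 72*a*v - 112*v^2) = a^2 + 2*a*v - 8*a - 16*v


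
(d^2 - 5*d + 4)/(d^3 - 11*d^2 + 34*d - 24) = 1/(d - 6)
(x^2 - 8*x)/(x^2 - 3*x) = (x - 8)/(x - 3)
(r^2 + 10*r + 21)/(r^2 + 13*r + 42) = (r + 3)/(r + 6)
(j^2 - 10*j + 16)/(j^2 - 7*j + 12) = (j^2 - 10*j + 16)/(j^2 - 7*j + 12)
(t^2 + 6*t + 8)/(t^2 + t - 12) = (t + 2)/(t - 3)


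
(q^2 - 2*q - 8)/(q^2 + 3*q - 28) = (q + 2)/(q + 7)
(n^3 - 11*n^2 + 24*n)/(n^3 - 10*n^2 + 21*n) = (n - 8)/(n - 7)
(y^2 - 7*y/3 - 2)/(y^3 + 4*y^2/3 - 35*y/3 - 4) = (3*y + 2)/(3*y^2 + 13*y + 4)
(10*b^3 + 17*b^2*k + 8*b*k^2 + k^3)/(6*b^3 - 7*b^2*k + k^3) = (10*b^3 + 17*b^2*k + 8*b*k^2 + k^3)/(6*b^3 - 7*b^2*k + k^3)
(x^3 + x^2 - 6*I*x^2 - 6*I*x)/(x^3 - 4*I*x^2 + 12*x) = (x + 1)/(x + 2*I)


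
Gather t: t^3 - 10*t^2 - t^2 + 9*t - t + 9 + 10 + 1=t^3 - 11*t^2 + 8*t + 20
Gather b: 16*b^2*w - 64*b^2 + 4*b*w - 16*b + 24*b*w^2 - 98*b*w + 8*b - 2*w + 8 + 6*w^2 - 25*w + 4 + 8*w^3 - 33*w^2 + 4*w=b^2*(16*w - 64) + b*(24*w^2 - 94*w - 8) + 8*w^3 - 27*w^2 - 23*w + 12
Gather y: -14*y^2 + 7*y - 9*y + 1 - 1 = -14*y^2 - 2*y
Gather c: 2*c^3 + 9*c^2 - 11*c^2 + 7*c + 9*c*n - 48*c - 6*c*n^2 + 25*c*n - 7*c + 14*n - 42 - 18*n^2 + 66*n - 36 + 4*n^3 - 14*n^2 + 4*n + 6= 2*c^3 - 2*c^2 + c*(-6*n^2 + 34*n - 48) + 4*n^3 - 32*n^2 + 84*n - 72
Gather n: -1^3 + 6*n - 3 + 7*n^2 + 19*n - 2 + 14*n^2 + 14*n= 21*n^2 + 39*n - 6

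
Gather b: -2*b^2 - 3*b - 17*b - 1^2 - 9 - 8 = -2*b^2 - 20*b - 18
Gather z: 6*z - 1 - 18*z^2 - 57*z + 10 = -18*z^2 - 51*z + 9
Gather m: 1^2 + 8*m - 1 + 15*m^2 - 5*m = 15*m^2 + 3*m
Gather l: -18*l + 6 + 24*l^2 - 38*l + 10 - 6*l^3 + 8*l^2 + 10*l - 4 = -6*l^3 + 32*l^2 - 46*l + 12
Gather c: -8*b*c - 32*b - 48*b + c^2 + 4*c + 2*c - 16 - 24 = -80*b + c^2 + c*(6 - 8*b) - 40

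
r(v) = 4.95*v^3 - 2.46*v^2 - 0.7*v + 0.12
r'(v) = 14.85*v^2 - 4.92*v - 0.7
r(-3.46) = -231.95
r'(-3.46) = 194.10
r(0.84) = 0.73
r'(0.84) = 5.65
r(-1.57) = -24.00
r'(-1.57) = 43.63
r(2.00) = 28.48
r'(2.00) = 48.86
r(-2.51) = -91.90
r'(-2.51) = 105.21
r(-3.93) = -335.58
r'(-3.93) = 247.99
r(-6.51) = -1465.26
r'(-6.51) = 660.67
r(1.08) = 2.73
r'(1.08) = 11.31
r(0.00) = 0.12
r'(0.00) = -0.70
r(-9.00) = -3801.39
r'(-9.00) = 1246.43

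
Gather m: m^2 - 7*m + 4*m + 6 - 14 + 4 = m^2 - 3*m - 4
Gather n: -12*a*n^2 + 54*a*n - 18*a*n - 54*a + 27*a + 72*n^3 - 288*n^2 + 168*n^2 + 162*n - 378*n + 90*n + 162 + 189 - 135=-27*a + 72*n^3 + n^2*(-12*a - 120) + n*(36*a - 126) + 216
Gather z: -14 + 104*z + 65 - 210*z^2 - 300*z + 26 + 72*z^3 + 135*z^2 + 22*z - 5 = 72*z^3 - 75*z^2 - 174*z + 72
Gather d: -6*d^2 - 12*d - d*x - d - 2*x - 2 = -6*d^2 + d*(-x - 13) - 2*x - 2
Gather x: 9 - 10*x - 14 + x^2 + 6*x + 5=x^2 - 4*x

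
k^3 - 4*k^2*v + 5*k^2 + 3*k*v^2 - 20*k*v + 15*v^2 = (k + 5)*(k - 3*v)*(k - v)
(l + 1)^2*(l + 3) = l^3 + 5*l^2 + 7*l + 3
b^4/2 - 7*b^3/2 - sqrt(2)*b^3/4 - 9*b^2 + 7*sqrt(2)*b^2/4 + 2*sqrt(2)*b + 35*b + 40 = (b/2 + 1/2)*(b - 8)*(b - 5*sqrt(2)/2)*(b + 2*sqrt(2))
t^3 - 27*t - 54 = (t - 6)*(t + 3)^2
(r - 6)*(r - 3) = r^2 - 9*r + 18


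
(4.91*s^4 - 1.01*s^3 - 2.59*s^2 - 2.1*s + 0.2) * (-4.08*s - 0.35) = -20.0328*s^5 + 2.4023*s^4 + 10.9207*s^3 + 9.4745*s^2 - 0.0810000000000001*s - 0.07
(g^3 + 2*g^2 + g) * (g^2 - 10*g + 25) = g^5 - 8*g^4 + 6*g^3 + 40*g^2 + 25*g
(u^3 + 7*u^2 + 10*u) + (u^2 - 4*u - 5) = u^3 + 8*u^2 + 6*u - 5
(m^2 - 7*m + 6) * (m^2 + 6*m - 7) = m^4 - m^3 - 43*m^2 + 85*m - 42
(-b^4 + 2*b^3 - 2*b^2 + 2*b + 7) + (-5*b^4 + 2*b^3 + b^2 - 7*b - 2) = -6*b^4 + 4*b^3 - b^2 - 5*b + 5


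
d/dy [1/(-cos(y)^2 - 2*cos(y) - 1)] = -2*sin(y)/(cos(y) + 1)^3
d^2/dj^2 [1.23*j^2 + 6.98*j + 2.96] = 2.46000000000000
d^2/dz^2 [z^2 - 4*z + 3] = 2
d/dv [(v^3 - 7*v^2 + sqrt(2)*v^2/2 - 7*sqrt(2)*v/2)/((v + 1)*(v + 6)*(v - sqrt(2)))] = (-3*sqrt(2)*v^4 + 28*v^4 - 14*sqrt(2)*v^3 + 24*v^3 - 112*v^2 + 117*sqrt(2)*v^2 - 24*v + 168*sqrt(2)*v + 84)/(2*(v^6 - 2*sqrt(2)*v^5 + 14*v^5 - 28*sqrt(2)*v^4 + 63*v^4 - 122*sqrt(2)*v^3 + 112*v^3 - 168*sqrt(2)*v^2 + 158*v^2 - 72*sqrt(2)*v + 168*v + 72))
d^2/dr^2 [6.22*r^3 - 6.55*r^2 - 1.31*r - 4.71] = 37.32*r - 13.1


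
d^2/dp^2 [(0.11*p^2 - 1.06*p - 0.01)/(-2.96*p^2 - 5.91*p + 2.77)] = (22.423184*p^3 - 4.88577599999999*p^2 + 53.196528*p + 33.880392)/(25.934336*p^6 + 155.343168*p^5 + 237.352632*p^4 - 84.318561*p^3 - 222.117159*p^2 + 136.040517*p - 21.253933)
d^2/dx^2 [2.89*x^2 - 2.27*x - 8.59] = 5.78000000000000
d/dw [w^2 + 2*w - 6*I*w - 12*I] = 2*w + 2 - 6*I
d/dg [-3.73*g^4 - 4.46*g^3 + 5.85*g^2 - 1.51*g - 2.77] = -14.92*g^3 - 13.38*g^2 + 11.7*g - 1.51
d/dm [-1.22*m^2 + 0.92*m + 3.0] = 0.92 - 2.44*m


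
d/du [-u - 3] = -1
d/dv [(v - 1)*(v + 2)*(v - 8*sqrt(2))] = 3*v^2 - 16*sqrt(2)*v + 2*v - 8*sqrt(2) - 2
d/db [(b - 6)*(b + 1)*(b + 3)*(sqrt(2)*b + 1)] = 4*sqrt(2)*b^3 - 6*sqrt(2)*b^2 + 3*b^2 - 42*sqrt(2)*b - 4*b - 18*sqrt(2) - 21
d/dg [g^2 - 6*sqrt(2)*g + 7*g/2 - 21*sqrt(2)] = 2*g - 6*sqrt(2) + 7/2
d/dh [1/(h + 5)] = -1/(h + 5)^2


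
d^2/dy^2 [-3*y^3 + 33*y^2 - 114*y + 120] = 66 - 18*y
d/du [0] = 0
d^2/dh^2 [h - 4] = 0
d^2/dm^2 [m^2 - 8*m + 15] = 2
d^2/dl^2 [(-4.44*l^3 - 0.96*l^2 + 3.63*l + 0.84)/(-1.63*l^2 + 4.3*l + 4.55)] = (-1.4210854715202e-14*l^5 + 5.6843418860808e-14*l^4 + 224.217906*l^3 + 550.539864*l^2 + 425.30859*l + 138.26778)/(4.330747*l^6 - 34.27401*l^5 + 54.149415*l^4 + 111.8387*l^3 - 151.153275*l^2 - 267.06225*l - 94.196375)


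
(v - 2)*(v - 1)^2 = v^3 - 4*v^2 + 5*v - 2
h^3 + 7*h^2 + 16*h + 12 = (h + 2)^2*(h + 3)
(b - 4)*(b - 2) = b^2 - 6*b + 8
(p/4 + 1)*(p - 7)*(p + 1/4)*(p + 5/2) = p^4/4 - p^3/16 - 285*p^2/32 - 631*p/32 - 35/8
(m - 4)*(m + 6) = m^2 + 2*m - 24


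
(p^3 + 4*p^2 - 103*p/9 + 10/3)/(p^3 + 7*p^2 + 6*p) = (p^2 - 2*p + 5/9)/(p*(p + 1))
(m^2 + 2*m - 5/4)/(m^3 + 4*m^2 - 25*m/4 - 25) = (2*m - 1)/(2*m^2 + 3*m - 20)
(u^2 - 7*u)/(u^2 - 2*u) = (u - 7)/(u - 2)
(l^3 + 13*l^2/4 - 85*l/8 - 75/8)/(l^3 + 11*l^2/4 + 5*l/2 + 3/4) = (2*l^2 + 5*l - 25)/(2*(l^2 + 2*l + 1))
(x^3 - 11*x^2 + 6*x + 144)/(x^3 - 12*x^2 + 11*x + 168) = (x - 6)/(x - 7)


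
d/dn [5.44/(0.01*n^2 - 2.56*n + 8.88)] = (13.9264 - 0.1088*n)/(0.01*n^2 - 2.56*n + 8.88)^2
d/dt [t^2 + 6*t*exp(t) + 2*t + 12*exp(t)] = 6*t*exp(t) + 2*t + 18*exp(t) + 2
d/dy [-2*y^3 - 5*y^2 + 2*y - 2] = -6*y^2 - 10*y + 2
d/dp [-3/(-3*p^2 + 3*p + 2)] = 9*(1 - 2*p)/(-3*p^2 + 3*p + 2)^2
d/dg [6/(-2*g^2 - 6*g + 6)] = 3*(2*g + 3)/(g^2 + 3*g - 3)^2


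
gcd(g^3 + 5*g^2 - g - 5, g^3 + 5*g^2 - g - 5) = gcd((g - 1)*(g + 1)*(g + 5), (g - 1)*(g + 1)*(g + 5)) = g^3 + 5*g^2 - g - 5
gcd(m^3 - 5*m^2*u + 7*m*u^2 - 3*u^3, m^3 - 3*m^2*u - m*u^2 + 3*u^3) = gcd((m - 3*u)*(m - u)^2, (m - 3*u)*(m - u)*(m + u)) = m^2 - 4*m*u + 3*u^2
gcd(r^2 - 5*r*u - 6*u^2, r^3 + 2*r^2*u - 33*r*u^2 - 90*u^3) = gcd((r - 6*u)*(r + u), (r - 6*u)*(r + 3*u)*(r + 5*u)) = r - 6*u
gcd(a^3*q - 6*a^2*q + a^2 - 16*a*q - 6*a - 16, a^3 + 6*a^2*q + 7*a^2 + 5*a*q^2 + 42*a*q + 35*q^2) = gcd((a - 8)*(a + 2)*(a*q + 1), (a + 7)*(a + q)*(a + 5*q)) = 1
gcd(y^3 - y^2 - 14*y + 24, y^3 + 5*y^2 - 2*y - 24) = y^2 + 2*y - 8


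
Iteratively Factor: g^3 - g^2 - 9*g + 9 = (g + 3)*(g^2 - 4*g + 3) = (g - 3)*(g + 3)*(g - 1)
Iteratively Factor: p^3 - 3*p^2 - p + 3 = (p - 3)*(p^2 - 1) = (p - 3)*(p + 1)*(p - 1)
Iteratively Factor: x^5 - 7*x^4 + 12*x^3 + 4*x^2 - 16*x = (x - 2)*(x^4 - 5*x^3 + 2*x^2 + 8*x) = (x - 2)^2*(x^3 - 3*x^2 - 4*x) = (x - 4)*(x - 2)^2*(x^2 + x) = (x - 4)*(x - 2)^2*(x + 1)*(x)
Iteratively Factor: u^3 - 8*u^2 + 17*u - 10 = (u - 2)*(u^2 - 6*u + 5) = (u - 5)*(u - 2)*(u - 1)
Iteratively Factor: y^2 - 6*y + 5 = (y - 5)*(y - 1)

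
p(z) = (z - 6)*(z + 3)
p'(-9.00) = -21.00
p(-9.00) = 90.00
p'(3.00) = 3.00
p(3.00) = -18.00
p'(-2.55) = -8.10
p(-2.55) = -3.85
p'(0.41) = -2.18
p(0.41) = -19.06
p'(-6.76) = -16.52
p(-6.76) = 47.98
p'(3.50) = 4.00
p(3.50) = -16.25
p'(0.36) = -2.28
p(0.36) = -18.95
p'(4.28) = 5.56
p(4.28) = -12.52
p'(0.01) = -2.98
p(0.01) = -18.03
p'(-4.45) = -11.90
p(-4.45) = 15.15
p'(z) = 2*z - 3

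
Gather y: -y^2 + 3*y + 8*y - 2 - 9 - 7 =-y^2 + 11*y - 18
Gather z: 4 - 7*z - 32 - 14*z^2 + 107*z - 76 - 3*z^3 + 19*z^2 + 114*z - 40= -3*z^3 + 5*z^2 + 214*z - 144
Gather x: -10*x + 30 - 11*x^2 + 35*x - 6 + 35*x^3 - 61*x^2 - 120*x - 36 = 35*x^3 - 72*x^2 - 95*x - 12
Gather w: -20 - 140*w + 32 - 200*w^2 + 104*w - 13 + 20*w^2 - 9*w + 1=-180*w^2 - 45*w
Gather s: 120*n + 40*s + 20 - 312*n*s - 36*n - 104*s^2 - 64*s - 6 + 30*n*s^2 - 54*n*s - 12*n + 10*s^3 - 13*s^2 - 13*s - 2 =72*n + 10*s^3 + s^2*(30*n - 117) + s*(-366*n - 37) + 12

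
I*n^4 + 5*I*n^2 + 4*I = (n - 2*I)*(n + I)*(n + 2*I)*(I*n + 1)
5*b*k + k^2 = k*(5*b + k)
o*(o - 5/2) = o^2 - 5*o/2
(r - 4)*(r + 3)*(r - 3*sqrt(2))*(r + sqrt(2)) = r^4 - 2*sqrt(2)*r^3 - r^3 - 18*r^2 + 2*sqrt(2)*r^2 + 6*r + 24*sqrt(2)*r + 72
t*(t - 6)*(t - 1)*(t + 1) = t^4 - 6*t^3 - t^2 + 6*t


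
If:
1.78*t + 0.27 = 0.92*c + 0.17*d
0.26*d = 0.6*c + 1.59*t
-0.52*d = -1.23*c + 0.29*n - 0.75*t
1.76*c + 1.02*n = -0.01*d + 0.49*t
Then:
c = 0.23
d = 0.84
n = -0.39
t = 0.05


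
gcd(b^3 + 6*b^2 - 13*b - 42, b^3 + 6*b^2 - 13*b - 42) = b^3 + 6*b^2 - 13*b - 42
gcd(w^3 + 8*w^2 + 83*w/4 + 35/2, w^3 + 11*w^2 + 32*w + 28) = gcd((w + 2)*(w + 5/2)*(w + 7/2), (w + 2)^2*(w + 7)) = w + 2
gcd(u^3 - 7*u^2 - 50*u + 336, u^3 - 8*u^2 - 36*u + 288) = u^2 - 14*u + 48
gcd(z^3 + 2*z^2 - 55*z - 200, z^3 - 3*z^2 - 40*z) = z^2 - 3*z - 40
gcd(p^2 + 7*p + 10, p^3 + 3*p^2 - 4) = p + 2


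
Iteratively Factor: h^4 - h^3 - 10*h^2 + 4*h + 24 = (h - 2)*(h^3 + h^2 - 8*h - 12) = (h - 2)*(h + 2)*(h^2 - h - 6) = (h - 2)*(h + 2)^2*(h - 3)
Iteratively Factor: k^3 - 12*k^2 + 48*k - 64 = (k - 4)*(k^2 - 8*k + 16) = (k - 4)^2*(k - 4)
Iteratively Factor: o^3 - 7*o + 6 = (o - 1)*(o^2 + o - 6) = (o - 1)*(o + 3)*(o - 2)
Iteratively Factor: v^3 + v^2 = (v)*(v^2 + v) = v*(v + 1)*(v)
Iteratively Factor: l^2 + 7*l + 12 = (l + 4)*(l + 3)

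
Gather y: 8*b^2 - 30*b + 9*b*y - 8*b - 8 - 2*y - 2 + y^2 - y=8*b^2 - 38*b + y^2 + y*(9*b - 3) - 10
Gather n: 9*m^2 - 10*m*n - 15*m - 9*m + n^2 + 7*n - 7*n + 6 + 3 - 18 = 9*m^2 - 10*m*n - 24*m + n^2 - 9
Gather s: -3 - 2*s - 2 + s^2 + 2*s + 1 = s^2 - 4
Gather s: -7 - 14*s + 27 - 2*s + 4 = 24 - 16*s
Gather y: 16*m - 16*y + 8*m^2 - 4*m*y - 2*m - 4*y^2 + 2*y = 8*m^2 + 14*m - 4*y^2 + y*(-4*m - 14)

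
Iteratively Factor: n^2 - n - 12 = (n - 4)*(n + 3)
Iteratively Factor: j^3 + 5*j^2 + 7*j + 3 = (j + 3)*(j^2 + 2*j + 1) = (j + 1)*(j + 3)*(j + 1)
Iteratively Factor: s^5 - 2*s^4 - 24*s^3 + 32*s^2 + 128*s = (s - 4)*(s^4 + 2*s^3 - 16*s^2 - 32*s) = (s - 4)*(s + 4)*(s^3 - 2*s^2 - 8*s) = (s - 4)*(s + 2)*(s + 4)*(s^2 - 4*s) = s*(s - 4)*(s + 2)*(s + 4)*(s - 4)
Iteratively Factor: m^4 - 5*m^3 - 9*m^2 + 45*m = (m + 3)*(m^3 - 8*m^2 + 15*m) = (m - 3)*(m + 3)*(m^2 - 5*m) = (m - 5)*(m - 3)*(m + 3)*(m)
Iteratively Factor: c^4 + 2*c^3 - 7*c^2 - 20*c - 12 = (c + 2)*(c^3 - 7*c - 6) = (c + 1)*(c + 2)*(c^2 - c - 6) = (c - 3)*(c + 1)*(c + 2)*(c + 2)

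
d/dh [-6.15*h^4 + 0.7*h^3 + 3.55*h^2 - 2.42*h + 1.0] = -24.6*h^3 + 2.1*h^2 + 7.1*h - 2.42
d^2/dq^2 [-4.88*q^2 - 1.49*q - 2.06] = -9.76000000000000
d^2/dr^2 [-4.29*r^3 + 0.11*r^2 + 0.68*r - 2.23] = 0.22 - 25.74*r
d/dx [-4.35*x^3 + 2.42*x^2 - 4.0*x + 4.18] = -13.05*x^2 + 4.84*x - 4.0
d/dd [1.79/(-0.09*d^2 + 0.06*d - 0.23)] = (0.3222*d - 0.1074)/(0.09*d^2 - 0.06*d + 0.23)^2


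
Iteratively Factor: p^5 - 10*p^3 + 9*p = (p - 1)*(p^4 + p^3 - 9*p^2 - 9*p) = (p - 3)*(p - 1)*(p^3 + 4*p^2 + 3*p) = p*(p - 3)*(p - 1)*(p^2 + 4*p + 3) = p*(p - 3)*(p - 1)*(p + 1)*(p + 3)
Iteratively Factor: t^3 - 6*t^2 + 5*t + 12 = (t - 4)*(t^2 - 2*t - 3) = (t - 4)*(t - 3)*(t + 1)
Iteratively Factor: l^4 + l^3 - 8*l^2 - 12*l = (l + 2)*(l^3 - l^2 - 6*l) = l*(l + 2)*(l^2 - l - 6) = l*(l - 3)*(l + 2)*(l + 2)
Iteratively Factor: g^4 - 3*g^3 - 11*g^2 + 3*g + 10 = (g - 5)*(g^3 + 2*g^2 - g - 2) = (g - 5)*(g - 1)*(g^2 + 3*g + 2) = (g - 5)*(g - 1)*(g + 2)*(g + 1)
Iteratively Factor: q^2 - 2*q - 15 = (q + 3)*(q - 5)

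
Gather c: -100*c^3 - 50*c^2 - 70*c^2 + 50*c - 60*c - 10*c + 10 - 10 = -100*c^3 - 120*c^2 - 20*c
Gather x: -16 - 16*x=-16*x - 16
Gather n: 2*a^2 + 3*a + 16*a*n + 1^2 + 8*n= 2*a^2 + 3*a + n*(16*a + 8) + 1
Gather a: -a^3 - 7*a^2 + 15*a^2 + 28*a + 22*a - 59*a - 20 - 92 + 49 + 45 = -a^3 + 8*a^2 - 9*a - 18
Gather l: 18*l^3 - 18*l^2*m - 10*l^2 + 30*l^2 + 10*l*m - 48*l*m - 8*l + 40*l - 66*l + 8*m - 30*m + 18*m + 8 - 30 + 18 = 18*l^3 + l^2*(20 - 18*m) + l*(-38*m - 34) - 4*m - 4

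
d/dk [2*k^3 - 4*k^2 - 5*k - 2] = 6*k^2 - 8*k - 5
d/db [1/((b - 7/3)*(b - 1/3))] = 54*(4 - 3*b)/(81*b^4 - 432*b^3 + 702*b^2 - 336*b + 49)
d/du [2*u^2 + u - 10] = 4*u + 1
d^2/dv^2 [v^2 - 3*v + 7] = 2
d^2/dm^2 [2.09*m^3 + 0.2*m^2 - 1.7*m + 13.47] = 12.54*m + 0.4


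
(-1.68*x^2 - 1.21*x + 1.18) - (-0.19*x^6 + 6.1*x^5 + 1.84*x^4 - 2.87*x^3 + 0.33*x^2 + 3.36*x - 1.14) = 0.19*x^6 - 6.1*x^5 - 1.84*x^4 + 2.87*x^3 - 2.01*x^2 - 4.57*x + 2.32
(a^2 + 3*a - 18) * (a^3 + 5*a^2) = a^5 + 8*a^4 - 3*a^3 - 90*a^2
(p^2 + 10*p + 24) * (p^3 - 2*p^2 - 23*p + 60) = p^5 + 8*p^4 - 19*p^3 - 218*p^2 + 48*p + 1440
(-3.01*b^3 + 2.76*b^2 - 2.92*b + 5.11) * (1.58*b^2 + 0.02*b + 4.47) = -4.7558*b^5 + 4.3006*b^4 - 18.0131*b^3 + 20.3526*b^2 - 12.9502*b + 22.8417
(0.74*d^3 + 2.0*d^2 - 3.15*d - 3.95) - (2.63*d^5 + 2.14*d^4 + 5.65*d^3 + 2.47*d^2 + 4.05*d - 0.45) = -2.63*d^5 - 2.14*d^4 - 4.91*d^3 - 0.47*d^2 - 7.2*d - 3.5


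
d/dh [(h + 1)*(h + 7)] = 2*h + 8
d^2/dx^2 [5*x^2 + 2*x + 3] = 10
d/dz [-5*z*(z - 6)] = 30 - 10*z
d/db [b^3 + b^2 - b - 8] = 3*b^2 + 2*b - 1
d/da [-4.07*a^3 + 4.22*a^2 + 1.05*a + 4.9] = -12.21*a^2 + 8.44*a + 1.05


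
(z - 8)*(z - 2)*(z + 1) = z^3 - 9*z^2 + 6*z + 16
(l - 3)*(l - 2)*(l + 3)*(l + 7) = l^4 + 5*l^3 - 23*l^2 - 45*l + 126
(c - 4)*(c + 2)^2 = c^3 - 12*c - 16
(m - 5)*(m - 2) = m^2 - 7*m + 10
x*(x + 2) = x^2 + 2*x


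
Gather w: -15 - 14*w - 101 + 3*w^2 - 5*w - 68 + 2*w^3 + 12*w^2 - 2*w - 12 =2*w^3 + 15*w^2 - 21*w - 196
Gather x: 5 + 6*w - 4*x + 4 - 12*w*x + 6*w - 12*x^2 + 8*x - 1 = 12*w - 12*x^2 + x*(4 - 12*w) + 8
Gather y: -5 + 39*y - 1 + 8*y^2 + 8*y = 8*y^2 + 47*y - 6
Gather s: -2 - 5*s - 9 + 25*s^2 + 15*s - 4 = 25*s^2 + 10*s - 15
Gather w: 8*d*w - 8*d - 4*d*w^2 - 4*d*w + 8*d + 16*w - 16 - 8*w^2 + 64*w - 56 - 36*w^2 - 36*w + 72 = w^2*(-4*d - 44) + w*(4*d + 44)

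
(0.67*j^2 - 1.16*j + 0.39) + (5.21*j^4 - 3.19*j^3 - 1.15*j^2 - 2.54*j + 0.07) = 5.21*j^4 - 3.19*j^3 - 0.48*j^2 - 3.7*j + 0.46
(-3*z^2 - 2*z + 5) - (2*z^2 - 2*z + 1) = 4 - 5*z^2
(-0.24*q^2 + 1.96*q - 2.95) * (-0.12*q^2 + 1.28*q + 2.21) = 0.0288*q^4 - 0.5424*q^3 + 2.3324*q^2 + 0.5556*q - 6.5195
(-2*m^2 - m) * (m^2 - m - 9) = -2*m^4 + m^3 + 19*m^2 + 9*m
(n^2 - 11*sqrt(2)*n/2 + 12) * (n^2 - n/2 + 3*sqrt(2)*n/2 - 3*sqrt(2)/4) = n^4 - 4*sqrt(2)*n^3 - n^3/2 - 9*n^2/2 + 2*sqrt(2)*n^2 + 9*n/4 + 18*sqrt(2)*n - 9*sqrt(2)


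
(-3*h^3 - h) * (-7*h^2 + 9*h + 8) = 21*h^5 - 27*h^4 - 17*h^3 - 9*h^2 - 8*h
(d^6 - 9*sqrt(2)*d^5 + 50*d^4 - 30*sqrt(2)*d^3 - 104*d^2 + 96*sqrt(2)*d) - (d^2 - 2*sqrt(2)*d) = d^6 - 9*sqrt(2)*d^5 + 50*d^4 - 30*sqrt(2)*d^3 - 105*d^2 + 98*sqrt(2)*d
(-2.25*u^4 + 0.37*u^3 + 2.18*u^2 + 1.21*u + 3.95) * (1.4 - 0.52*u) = 1.17*u^5 - 3.3424*u^4 - 0.6156*u^3 + 2.4228*u^2 - 0.36*u + 5.53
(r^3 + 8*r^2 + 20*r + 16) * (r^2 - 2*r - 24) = r^5 + 6*r^4 - 20*r^3 - 216*r^2 - 512*r - 384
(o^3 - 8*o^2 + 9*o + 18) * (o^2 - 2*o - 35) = o^5 - 10*o^4 - 10*o^3 + 280*o^2 - 351*o - 630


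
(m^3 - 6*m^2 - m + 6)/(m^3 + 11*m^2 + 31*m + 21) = (m^2 - 7*m + 6)/(m^2 + 10*m + 21)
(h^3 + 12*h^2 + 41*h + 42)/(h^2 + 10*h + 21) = h + 2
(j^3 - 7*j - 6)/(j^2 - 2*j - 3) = j + 2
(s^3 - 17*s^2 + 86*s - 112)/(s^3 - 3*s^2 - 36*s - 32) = (s^2 - 9*s + 14)/(s^2 + 5*s + 4)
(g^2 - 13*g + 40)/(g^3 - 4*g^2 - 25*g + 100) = (g - 8)/(g^2 + g - 20)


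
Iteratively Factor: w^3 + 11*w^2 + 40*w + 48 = (w + 4)*(w^2 + 7*w + 12) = (w + 3)*(w + 4)*(w + 4)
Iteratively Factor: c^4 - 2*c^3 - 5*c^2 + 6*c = (c - 1)*(c^3 - c^2 - 6*c) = c*(c - 1)*(c^2 - c - 6) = c*(c - 3)*(c - 1)*(c + 2)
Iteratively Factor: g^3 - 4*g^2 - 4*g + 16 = (g + 2)*(g^2 - 6*g + 8) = (g - 2)*(g + 2)*(g - 4)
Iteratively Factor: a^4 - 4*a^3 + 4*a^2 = (a)*(a^3 - 4*a^2 + 4*a) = a*(a - 2)*(a^2 - 2*a) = a^2*(a - 2)*(a - 2)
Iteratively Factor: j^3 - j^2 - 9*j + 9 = (j + 3)*(j^2 - 4*j + 3) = (j - 1)*(j + 3)*(j - 3)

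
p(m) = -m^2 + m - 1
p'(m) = 1 - 2*m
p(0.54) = -0.75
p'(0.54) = -0.08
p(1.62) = -2.00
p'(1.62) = -2.24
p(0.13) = -0.89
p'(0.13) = 0.74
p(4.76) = -18.90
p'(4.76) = -8.52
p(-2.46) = -9.51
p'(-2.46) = 5.92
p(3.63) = -10.55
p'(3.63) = -6.26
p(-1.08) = -3.25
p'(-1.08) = 3.16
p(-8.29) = -78.01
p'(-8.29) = 17.58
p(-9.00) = -91.00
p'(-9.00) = 19.00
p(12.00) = -133.00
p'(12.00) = -23.00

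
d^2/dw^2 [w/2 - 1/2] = 0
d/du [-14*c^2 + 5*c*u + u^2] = 5*c + 2*u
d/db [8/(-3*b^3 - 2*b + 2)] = 8*(9*b^2 + 2)/(3*b^3 + 2*b - 2)^2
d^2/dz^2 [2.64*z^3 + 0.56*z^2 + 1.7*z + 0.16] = 15.84*z + 1.12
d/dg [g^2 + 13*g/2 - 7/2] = 2*g + 13/2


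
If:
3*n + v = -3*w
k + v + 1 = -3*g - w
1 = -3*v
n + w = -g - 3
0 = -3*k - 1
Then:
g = -28/9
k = -1/3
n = -80/9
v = -1/3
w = 9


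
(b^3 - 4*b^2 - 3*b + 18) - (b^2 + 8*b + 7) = b^3 - 5*b^2 - 11*b + 11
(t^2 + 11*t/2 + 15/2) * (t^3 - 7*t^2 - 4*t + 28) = t^5 - 3*t^4/2 - 35*t^3 - 93*t^2/2 + 124*t + 210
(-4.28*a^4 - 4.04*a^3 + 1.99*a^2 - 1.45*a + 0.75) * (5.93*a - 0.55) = -25.3804*a^5 - 21.6032*a^4 + 14.0227*a^3 - 9.693*a^2 + 5.245*a - 0.4125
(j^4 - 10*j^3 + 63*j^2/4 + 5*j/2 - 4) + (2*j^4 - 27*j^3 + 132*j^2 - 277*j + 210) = 3*j^4 - 37*j^3 + 591*j^2/4 - 549*j/2 + 206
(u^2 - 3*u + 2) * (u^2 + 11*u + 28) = u^4 + 8*u^3 - 3*u^2 - 62*u + 56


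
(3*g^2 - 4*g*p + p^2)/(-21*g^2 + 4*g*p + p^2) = (-g + p)/(7*g + p)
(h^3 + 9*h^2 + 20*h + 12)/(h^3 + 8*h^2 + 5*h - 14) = (h^2 + 7*h + 6)/(h^2 + 6*h - 7)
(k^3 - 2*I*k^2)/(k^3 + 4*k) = k/(k + 2*I)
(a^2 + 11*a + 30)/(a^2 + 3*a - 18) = (a + 5)/(a - 3)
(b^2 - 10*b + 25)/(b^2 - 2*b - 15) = (b - 5)/(b + 3)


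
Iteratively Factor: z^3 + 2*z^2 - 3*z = (z)*(z^2 + 2*z - 3) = z*(z + 3)*(z - 1)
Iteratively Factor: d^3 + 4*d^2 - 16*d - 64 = (d + 4)*(d^2 - 16) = (d - 4)*(d + 4)*(d + 4)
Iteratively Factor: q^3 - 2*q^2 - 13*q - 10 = (q + 2)*(q^2 - 4*q - 5) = (q - 5)*(q + 2)*(q + 1)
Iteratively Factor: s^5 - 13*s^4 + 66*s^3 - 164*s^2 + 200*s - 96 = (s - 2)*(s^4 - 11*s^3 + 44*s^2 - 76*s + 48) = (s - 3)*(s - 2)*(s^3 - 8*s^2 + 20*s - 16) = (s - 3)*(s - 2)^2*(s^2 - 6*s + 8) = (s - 4)*(s - 3)*(s - 2)^2*(s - 2)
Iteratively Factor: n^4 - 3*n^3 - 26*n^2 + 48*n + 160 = (n + 4)*(n^3 - 7*n^2 + 2*n + 40) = (n - 4)*(n + 4)*(n^2 - 3*n - 10) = (n - 4)*(n + 2)*(n + 4)*(n - 5)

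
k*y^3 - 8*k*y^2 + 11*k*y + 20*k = (y - 5)*(y - 4)*(k*y + k)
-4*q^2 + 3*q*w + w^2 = (-q + w)*(4*q + w)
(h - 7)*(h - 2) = h^2 - 9*h + 14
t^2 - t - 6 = (t - 3)*(t + 2)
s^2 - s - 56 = (s - 8)*(s + 7)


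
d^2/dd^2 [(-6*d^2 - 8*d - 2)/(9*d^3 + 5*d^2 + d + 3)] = 4*(-243*d^6 - 972*d^5 - 945*d^4 + 158*d^3 + 681*d^2 + 246*d - 1)/(729*d^9 + 1215*d^8 + 918*d^7 + 1124*d^6 + 912*d^5 + 402*d^4 + 334*d^3 + 144*d^2 + 27*d + 27)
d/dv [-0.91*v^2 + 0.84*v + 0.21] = 0.84 - 1.82*v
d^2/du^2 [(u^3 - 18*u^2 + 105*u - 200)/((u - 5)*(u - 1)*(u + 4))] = 8*(-4*u^3 + 33*u^2 + 51*u + 95)/(u^6 + 9*u^5 + 15*u^4 - 45*u^3 - 60*u^2 + 144*u - 64)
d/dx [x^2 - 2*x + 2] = 2*x - 2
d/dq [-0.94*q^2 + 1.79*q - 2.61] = 1.79 - 1.88*q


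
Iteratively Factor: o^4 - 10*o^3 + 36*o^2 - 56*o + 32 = (o - 2)*(o^3 - 8*o^2 + 20*o - 16) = (o - 2)^2*(o^2 - 6*o + 8) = (o - 2)^3*(o - 4)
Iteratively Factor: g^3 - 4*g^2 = (g - 4)*(g^2) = g*(g - 4)*(g)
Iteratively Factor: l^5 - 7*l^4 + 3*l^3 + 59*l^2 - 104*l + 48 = (l - 1)*(l^4 - 6*l^3 - 3*l^2 + 56*l - 48) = (l - 4)*(l - 1)*(l^3 - 2*l^2 - 11*l + 12) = (l - 4)^2*(l - 1)*(l^2 + 2*l - 3) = (l - 4)^2*(l - 1)^2*(l + 3)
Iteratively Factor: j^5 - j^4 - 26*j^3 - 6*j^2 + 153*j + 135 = (j - 3)*(j^4 + 2*j^3 - 20*j^2 - 66*j - 45) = (j - 3)*(j + 1)*(j^3 + j^2 - 21*j - 45) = (j - 3)*(j + 1)*(j + 3)*(j^2 - 2*j - 15) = (j - 5)*(j - 3)*(j + 1)*(j + 3)*(j + 3)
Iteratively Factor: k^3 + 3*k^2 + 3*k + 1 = (k + 1)*(k^2 + 2*k + 1) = (k + 1)^2*(k + 1)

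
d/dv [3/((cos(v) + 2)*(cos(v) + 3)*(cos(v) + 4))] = 3*(-3*sin(v)^2 + 18*cos(v) + 29)*sin(v)/((cos(v) + 2)^2*(cos(v) + 3)^2*(cos(v) + 4)^2)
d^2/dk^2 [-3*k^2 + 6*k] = -6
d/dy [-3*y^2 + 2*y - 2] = 2 - 6*y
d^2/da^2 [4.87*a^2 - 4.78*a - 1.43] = 9.74000000000000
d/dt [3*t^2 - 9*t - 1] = 6*t - 9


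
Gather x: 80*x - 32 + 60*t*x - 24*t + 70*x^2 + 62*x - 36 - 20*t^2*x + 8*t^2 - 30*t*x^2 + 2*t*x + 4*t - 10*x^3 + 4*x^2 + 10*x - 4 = 8*t^2 - 20*t - 10*x^3 + x^2*(74 - 30*t) + x*(-20*t^2 + 62*t + 152) - 72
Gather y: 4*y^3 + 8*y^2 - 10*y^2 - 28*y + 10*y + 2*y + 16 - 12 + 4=4*y^3 - 2*y^2 - 16*y + 8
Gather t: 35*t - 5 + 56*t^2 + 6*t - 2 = 56*t^2 + 41*t - 7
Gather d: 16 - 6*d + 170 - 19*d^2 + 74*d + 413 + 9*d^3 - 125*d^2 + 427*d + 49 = 9*d^3 - 144*d^2 + 495*d + 648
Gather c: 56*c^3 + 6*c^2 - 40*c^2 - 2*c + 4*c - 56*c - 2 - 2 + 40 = 56*c^3 - 34*c^2 - 54*c + 36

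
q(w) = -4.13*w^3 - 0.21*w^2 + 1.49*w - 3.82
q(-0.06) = -3.91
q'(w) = -12.39*w^2 - 0.42*w + 1.49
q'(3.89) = -187.63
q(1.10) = -7.93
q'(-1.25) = -17.34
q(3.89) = -244.31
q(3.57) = -189.09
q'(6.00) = -447.07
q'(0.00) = 1.49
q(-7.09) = 1447.00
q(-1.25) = 2.06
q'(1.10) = -13.96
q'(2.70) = -89.97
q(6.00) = -894.52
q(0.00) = -3.82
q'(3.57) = -157.92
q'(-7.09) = -618.35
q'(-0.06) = 1.47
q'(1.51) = -27.39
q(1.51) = -16.27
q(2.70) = -82.62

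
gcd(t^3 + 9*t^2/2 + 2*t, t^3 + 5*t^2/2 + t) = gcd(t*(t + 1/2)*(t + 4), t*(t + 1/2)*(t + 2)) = t^2 + t/2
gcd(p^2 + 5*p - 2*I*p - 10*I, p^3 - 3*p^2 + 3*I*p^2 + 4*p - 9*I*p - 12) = 1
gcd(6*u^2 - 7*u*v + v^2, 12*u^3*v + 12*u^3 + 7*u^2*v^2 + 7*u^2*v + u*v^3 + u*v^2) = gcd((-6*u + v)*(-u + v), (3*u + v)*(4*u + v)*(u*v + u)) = 1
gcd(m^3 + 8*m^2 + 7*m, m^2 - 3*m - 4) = m + 1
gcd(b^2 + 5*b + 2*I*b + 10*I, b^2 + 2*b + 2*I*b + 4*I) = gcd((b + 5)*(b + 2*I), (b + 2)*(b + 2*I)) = b + 2*I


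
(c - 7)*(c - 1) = c^2 - 8*c + 7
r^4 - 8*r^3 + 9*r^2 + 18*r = r*(r - 6)*(r - 3)*(r + 1)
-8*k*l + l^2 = l*(-8*k + l)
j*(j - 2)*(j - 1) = j^3 - 3*j^2 + 2*j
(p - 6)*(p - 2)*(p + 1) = p^3 - 7*p^2 + 4*p + 12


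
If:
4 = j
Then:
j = 4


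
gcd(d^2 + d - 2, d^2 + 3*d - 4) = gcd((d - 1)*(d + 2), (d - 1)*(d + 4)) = d - 1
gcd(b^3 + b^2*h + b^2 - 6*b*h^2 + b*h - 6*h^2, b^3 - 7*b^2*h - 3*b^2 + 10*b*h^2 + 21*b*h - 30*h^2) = b - 2*h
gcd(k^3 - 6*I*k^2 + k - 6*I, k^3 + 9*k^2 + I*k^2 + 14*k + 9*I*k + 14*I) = k + I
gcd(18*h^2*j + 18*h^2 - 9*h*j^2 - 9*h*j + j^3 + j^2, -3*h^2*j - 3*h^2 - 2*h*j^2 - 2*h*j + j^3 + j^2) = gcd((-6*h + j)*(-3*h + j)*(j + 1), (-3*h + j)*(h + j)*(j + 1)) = 3*h*j + 3*h - j^2 - j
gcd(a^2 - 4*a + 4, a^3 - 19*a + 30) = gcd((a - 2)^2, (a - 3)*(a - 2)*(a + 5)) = a - 2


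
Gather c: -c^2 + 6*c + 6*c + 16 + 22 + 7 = -c^2 + 12*c + 45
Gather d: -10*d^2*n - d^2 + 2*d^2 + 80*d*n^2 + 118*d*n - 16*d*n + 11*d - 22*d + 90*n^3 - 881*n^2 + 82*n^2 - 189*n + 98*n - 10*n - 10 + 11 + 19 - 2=d^2*(1 - 10*n) + d*(80*n^2 + 102*n - 11) + 90*n^3 - 799*n^2 - 101*n + 18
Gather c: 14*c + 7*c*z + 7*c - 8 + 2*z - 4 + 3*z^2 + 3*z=c*(7*z + 21) + 3*z^2 + 5*z - 12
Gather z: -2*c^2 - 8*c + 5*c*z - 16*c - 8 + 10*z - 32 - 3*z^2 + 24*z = -2*c^2 - 24*c - 3*z^2 + z*(5*c + 34) - 40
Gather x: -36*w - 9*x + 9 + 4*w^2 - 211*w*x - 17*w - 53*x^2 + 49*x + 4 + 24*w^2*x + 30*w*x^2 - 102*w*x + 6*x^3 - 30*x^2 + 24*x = 4*w^2 - 53*w + 6*x^3 + x^2*(30*w - 83) + x*(24*w^2 - 313*w + 64) + 13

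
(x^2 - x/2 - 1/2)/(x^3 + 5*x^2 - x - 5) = (x + 1/2)/(x^2 + 6*x + 5)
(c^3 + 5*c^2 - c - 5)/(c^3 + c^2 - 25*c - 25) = (c - 1)/(c - 5)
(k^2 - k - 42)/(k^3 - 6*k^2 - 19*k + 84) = (k + 6)/(k^2 + k - 12)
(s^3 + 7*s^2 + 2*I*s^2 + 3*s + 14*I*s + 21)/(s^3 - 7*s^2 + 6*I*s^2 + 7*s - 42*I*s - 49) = (s^2 + s*(7 + 3*I) + 21*I)/(s^2 + 7*s*(-1 + I) - 49*I)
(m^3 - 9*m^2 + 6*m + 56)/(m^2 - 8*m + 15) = (m^3 - 9*m^2 + 6*m + 56)/(m^2 - 8*m + 15)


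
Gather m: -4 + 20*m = 20*m - 4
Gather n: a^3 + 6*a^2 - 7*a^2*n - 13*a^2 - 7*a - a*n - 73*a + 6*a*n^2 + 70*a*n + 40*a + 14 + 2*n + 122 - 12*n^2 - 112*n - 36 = a^3 - 7*a^2 - 40*a + n^2*(6*a - 12) + n*(-7*a^2 + 69*a - 110) + 100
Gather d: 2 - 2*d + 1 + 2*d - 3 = 0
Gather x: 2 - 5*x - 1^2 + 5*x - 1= 0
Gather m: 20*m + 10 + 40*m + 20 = 60*m + 30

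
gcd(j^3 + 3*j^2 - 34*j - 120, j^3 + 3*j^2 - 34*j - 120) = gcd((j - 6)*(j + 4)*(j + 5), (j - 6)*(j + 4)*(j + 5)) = j^3 + 3*j^2 - 34*j - 120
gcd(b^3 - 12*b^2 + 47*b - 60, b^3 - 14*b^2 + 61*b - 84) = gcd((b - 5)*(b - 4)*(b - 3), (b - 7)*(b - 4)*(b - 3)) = b^2 - 7*b + 12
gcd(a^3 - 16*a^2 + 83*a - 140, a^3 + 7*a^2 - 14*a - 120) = a - 4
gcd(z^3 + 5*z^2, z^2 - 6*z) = z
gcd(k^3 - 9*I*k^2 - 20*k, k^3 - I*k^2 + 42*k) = k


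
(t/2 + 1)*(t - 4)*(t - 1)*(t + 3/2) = t^4/2 - 3*t^3/4 - 21*t^2/4 - t/2 + 6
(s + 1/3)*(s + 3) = s^2 + 10*s/3 + 1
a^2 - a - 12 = (a - 4)*(a + 3)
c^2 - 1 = (c - 1)*(c + 1)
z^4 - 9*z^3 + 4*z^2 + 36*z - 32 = (z - 8)*(z - 2)*(z - 1)*(z + 2)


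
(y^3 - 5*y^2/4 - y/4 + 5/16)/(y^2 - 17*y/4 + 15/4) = (y^2 - 1/4)/(y - 3)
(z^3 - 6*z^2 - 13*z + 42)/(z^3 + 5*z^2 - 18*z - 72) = (z^2 - 9*z + 14)/(z^2 + 2*z - 24)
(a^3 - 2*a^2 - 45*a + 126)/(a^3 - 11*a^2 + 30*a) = (a^2 + 4*a - 21)/(a*(a - 5))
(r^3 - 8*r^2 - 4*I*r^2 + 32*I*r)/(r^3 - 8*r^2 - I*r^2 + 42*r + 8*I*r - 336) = r*(r - 4*I)/(r^2 - I*r + 42)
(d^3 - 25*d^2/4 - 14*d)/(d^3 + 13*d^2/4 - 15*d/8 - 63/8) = 2*d*(d - 8)/(2*d^2 + 3*d - 9)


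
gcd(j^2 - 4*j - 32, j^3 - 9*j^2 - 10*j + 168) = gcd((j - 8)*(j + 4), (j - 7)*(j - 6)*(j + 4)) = j + 4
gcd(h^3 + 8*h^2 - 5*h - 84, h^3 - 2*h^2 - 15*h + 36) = h^2 + h - 12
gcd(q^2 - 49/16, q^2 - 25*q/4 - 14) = q + 7/4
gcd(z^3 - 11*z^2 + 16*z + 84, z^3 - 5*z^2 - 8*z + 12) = z^2 - 4*z - 12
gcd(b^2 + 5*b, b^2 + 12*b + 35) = b + 5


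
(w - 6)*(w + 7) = w^2 + w - 42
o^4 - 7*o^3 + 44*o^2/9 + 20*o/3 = o*(o - 6)*(o - 5/3)*(o + 2/3)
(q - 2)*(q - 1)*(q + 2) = q^3 - q^2 - 4*q + 4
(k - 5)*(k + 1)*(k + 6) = k^3 + 2*k^2 - 29*k - 30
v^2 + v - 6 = (v - 2)*(v + 3)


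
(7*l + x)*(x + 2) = 7*l*x + 14*l + x^2 + 2*x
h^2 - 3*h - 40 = (h - 8)*(h + 5)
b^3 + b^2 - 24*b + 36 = (b - 3)*(b - 2)*(b + 6)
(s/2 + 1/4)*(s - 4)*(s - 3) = s^3/2 - 13*s^2/4 + 17*s/4 + 3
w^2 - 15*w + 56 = (w - 8)*(w - 7)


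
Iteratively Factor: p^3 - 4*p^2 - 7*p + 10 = (p + 2)*(p^2 - 6*p + 5) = (p - 5)*(p + 2)*(p - 1)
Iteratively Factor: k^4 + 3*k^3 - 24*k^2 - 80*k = (k + 4)*(k^3 - k^2 - 20*k) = k*(k + 4)*(k^2 - k - 20) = k*(k - 5)*(k + 4)*(k + 4)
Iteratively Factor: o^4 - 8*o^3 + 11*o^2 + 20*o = (o - 5)*(o^3 - 3*o^2 - 4*o) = (o - 5)*(o - 4)*(o^2 + o) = o*(o - 5)*(o - 4)*(o + 1)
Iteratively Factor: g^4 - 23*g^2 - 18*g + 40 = (g + 2)*(g^3 - 2*g^2 - 19*g + 20) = (g - 5)*(g + 2)*(g^2 + 3*g - 4) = (g - 5)*(g + 2)*(g + 4)*(g - 1)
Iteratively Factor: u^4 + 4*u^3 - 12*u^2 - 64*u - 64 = (u + 2)*(u^3 + 2*u^2 - 16*u - 32) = (u + 2)^2*(u^2 - 16) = (u - 4)*(u + 2)^2*(u + 4)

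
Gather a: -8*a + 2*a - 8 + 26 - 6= 12 - 6*a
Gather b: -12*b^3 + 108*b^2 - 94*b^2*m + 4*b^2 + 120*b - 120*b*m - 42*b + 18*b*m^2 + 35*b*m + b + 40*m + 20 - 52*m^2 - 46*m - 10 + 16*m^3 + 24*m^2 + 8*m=-12*b^3 + b^2*(112 - 94*m) + b*(18*m^2 - 85*m + 79) + 16*m^3 - 28*m^2 + 2*m + 10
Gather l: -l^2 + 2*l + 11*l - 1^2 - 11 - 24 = -l^2 + 13*l - 36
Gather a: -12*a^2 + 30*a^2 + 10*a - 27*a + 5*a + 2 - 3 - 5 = 18*a^2 - 12*a - 6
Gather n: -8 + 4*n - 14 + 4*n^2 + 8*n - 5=4*n^2 + 12*n - 27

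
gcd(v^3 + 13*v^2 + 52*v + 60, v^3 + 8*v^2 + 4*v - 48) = v + 6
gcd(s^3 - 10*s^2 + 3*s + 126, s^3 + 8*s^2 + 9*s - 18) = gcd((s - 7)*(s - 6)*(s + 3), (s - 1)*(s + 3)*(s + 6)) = s + 3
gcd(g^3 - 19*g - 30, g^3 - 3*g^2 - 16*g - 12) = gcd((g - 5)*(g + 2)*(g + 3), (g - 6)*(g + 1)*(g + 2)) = g + 2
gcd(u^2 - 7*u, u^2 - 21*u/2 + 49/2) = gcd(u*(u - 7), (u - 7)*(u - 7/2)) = u - 7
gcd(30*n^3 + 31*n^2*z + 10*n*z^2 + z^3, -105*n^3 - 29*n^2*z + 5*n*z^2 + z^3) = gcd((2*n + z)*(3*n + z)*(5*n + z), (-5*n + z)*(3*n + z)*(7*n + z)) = 3*n + z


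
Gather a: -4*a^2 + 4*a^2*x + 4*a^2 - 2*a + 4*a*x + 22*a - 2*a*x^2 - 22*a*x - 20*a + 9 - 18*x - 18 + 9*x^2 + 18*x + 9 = 4*a^2*x + a*(-2*x^2 - 18*x) + 9*x^2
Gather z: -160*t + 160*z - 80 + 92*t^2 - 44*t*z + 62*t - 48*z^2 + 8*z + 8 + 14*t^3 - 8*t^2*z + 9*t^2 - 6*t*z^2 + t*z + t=14*t^3 + 101*t^2 - 97*t + z^2*(-6*t - 48) + z*(-8*t^2 - 43*t + 168) - 72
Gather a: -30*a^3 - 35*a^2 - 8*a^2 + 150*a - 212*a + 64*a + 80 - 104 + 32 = -30*a^3 - 43*a^2 + 2*a + 8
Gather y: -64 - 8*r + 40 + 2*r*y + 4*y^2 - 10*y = -8*r + 4*y^2 + y*(2*r - 10) - 24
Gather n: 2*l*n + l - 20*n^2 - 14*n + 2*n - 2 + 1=l - 20*n^2 + n*(2*l - 12) - 1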